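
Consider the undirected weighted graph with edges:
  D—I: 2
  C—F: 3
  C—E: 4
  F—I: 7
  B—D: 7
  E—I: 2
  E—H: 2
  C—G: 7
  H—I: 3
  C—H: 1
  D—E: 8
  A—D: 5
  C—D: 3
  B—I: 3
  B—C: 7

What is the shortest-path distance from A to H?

Comparing a few candidate routes:
A - D - C - H: 5 + 3 + 1 = 9
A - D - I - H: 5 + 2 + 3 = 10
A - D - I - E - H: 5 + 2 + 2 + 2 = 11
Shortest: 9.

9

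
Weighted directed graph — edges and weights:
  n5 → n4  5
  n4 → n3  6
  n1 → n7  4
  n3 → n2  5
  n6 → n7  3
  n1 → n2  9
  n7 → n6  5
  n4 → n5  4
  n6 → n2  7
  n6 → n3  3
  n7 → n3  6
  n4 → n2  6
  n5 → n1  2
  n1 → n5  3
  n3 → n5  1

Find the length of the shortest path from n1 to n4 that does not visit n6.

8

Paths from n1 to n4 avoiding n6:
n1→n7→n3→n5→n4: 4 + 6 + 1 + 5 = 16
n1→n5→n4: 3 + 5 = 8
Best route has total 8.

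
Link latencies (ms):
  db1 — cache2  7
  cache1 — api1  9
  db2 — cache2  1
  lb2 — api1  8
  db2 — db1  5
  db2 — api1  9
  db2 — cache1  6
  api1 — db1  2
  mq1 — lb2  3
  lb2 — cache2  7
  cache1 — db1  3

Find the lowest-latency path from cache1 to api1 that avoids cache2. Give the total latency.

5

Checking several routes:
cache1→api1: 9
cache1→db1→api1: 3 + 2 = 5
cache1→db2→api1: 6 + 9 = 15
cache1→db2→db1→api1: 6 + 5 + 2 = 13
Shortest: 5 ms.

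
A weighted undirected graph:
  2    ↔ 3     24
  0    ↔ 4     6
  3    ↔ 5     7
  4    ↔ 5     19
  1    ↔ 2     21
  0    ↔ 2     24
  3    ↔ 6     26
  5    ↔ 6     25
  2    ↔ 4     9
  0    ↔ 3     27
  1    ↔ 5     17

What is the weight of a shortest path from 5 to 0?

Comparing a few candidate routes:
5 → 3 → 0: 7 + 27 = 34
5 → 3 → 2 → 4 → 0: 7 + 24 + 9 + 6 = 46
5 → 1 → 2 → 4 → 0: 17 + 21 + 9 + 6 = 53
5 → 4 → 0: 19 + 6 = 25
5 → 4 → 2 → 0: 19 + 9 + 24 = 52
5 → 3 → 2 → 0: 7 + 24 + 24 = 55
The minimum is 25.

25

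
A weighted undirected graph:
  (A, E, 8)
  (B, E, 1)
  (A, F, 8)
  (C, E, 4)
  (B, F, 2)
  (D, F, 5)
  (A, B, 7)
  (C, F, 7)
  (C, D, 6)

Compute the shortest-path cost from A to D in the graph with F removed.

Paths from A to D avoiding F:
A - B - E - C - D: 7 + 1 + 4 + 6 = 18
A - E - C - D: 8 + 4 + 6 = 18
Shortest: 18.

18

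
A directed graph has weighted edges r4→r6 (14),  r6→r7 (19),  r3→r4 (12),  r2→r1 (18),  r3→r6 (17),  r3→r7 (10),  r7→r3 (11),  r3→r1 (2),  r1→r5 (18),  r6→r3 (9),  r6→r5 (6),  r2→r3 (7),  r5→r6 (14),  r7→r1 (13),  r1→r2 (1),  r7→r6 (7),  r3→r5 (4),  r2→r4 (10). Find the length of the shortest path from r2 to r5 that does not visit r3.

30

Paths from r2 to r5 avoiding r3:
r2 -> r4 -> r6 -> r7 -> r1 -> r5: 10 + 14 + 19 + 13 + 18 = 74
r2 -> r1 -> r5: 18 + 18 = 36
r2 -> r4 -> r6 -> r5: 10 + 14 + 6 = 30
Shortest: 30.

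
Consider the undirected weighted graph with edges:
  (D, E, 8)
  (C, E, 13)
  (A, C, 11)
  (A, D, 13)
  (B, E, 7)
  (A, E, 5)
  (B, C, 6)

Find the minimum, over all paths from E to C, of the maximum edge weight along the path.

Candidate routes:
E → D → A → C: max(8, 13, 11) = 13
E → B → C: max(7, 6) = 7
E → C: max(13) = 13
E → A → C: max(5, 11) = 11
Best route has worst link 7.

7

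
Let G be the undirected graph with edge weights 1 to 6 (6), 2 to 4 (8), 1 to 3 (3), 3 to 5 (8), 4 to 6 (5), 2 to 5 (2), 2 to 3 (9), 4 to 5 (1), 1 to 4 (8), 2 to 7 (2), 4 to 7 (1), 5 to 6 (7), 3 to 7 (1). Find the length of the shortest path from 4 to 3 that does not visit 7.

Checking several routes:
4→5→2→3: 1 + 2 + 9 = 12
4→6→1→3: 5 + 6 + 3 = 14
4→1→3: 8 + 3 = 11
4→5→3: 1 + 8 = 9
The minimum is 9.

9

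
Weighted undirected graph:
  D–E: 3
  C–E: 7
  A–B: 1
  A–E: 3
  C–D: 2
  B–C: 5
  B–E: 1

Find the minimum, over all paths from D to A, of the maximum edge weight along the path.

A few of the D→A routes:
D -> C -> B -> E -> A: max(2, 5, 1, 3) = 5
D -> E -> B -> A: max(3, 1, 1) = 3
D -> E -> A: max(3, 3) = 3
D -> C -> B -> A: max(2, 5, 1) = 5
The minimum achievable maximum is 3.

3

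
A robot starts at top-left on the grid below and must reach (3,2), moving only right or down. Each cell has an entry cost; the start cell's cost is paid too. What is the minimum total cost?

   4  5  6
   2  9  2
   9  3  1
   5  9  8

26

Best path: [0,0] → [0,1] → [0,2] → [1,2] → [2,2] → [3,2]
Cost: 4 + 5 + 6 + 2 + 1 + 8 = 26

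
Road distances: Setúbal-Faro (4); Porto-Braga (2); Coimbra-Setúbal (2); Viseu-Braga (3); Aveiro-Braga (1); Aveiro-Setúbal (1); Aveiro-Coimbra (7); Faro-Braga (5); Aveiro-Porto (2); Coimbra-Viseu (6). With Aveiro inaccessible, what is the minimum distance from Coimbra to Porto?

11

Candidate routes:
Coimbra-Viseu-Braga-Porto: 6 + 3 + 2 = 11
Coimbra-Setúbal-Faro-Braga-Porto: 2 + 4 + 5 + 2 = 13
Best route has total 11.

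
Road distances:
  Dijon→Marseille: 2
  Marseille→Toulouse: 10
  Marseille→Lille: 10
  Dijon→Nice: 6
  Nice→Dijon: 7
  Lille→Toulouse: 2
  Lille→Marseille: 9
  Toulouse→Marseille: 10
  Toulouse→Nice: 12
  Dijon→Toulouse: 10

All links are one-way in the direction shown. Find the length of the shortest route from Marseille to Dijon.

29

Candidate routes:
Marseille -> Toulouse -> Nice -> Dijon: 10 + 12 + 7 = 29
Marseille -> Lille -> Toulouse -> Nice -> Dijon: 10 + 2 + 12 + 7 = 31
Shortest: 29.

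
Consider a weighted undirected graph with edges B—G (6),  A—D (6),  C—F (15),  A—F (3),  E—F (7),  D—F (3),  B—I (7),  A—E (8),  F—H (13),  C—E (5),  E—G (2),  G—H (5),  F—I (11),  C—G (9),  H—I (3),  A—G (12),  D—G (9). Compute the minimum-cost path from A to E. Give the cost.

Some routes from A to E:
A -> D -> F -> E: 6 + 3 + 7 = 16
A -> E: 8
A -> F -> E: 3 + 7 = 10
A -> D -> G -> E: 6 + 9 + 2 = 17
A -> G -> E: 12 + 2 = 14
Shortest: 8.

8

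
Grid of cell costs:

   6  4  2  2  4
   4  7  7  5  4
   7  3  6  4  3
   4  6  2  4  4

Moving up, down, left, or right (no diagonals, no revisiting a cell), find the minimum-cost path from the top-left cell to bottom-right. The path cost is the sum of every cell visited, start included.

Cheapest: [0,0] [0,1] [0,2] [0,3] [0,4] [1,4] [2,4] [3,4]
  6 + 4 + 2 + 2 + 4 + 4 + 3 + 4 = 29

29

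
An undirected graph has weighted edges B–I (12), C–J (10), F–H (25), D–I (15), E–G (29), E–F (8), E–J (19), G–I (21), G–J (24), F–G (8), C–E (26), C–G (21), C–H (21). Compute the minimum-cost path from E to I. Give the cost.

37

Checking several routes:
E → G → I: 29 + 21 = 50
E → J → C → G → I: 19 + 10 + 21 + 21 = 71
E → C → G → I: 26 + 21 + 21 = 68
E → J → G → I: 19 + 24 + 21 = 64
E → F → G → I: 8 + 8 + 21 = 37
Shortest: 37.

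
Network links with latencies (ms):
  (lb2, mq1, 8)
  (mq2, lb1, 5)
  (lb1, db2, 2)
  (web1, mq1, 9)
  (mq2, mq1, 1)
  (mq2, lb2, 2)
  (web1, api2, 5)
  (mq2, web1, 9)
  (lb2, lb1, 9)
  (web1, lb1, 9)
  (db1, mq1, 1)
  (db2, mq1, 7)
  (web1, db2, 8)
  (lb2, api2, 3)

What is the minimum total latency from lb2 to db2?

Some routes from lb2 to db2:
lb2→lb1→db2: 9 + 2 = 11
lb2→mq2→mq1→db2: 2 + 1 + 7 = 10
lb2→mq2→lb1→db2: 2 + 5 + 2 = 9
The minimum is 9 ms.

9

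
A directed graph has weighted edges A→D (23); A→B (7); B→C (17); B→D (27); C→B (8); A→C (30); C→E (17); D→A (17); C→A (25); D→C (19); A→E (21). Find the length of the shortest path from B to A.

42

Candidate routes:
B→D→C→A: 27 + 19 + 25 = 71
B→C→A: 17 + 25 = 42
B→D→A: 27 + 17 = 44
Shortest: 42.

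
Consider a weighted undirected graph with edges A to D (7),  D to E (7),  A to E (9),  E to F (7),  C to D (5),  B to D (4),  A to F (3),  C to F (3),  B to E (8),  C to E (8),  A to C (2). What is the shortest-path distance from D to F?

8

Comparing a few candidate routes:
D -> C -> A -> F: 5 + 2 + 3 = 10
D -> C -> F: 5 + 3 = 8
D -> A -> F: 7 + 3 = 10
The minimum is 8.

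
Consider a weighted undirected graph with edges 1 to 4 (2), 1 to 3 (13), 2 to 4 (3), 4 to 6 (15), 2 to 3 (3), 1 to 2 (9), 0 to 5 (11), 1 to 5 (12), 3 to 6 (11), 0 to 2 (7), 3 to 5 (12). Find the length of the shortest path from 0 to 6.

Checking several routes:
0-5-1-4-6: 11 + 12 + 2 + 15 = 40
0-2-4-6: 7 + 3 + 15 = 25
0-2-4-1-3-6: 7 + 3 + 2 + 13 + 11 = 36
0-2-3-6: 7 + 3 + 11 = 21
0-5-3-6: 11 + 12 + 11 = 34
0-2-1-4-6: 7 + 9 + 2 + 15 = 33
The minimum is 21.

21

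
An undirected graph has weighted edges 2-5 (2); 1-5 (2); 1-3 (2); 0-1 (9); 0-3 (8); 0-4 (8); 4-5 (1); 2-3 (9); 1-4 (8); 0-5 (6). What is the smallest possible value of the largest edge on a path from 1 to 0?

Comparing a few candidate routes:
1 - 3 - 0: max(2, 8) = 8
1 - 4 - 5 - 0: max(8, 1, 6) = 8
1 - 5 - 4 - 0: max(2, 1, 8) = 8
1 - 5 - 0: max(2, 6) = 6
Best route has worst link 6.

6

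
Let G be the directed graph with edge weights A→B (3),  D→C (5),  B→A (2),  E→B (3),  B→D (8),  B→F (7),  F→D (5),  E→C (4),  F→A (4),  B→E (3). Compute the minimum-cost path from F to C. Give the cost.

10

Paths from F to C:
F → D → C: 5 + 5 = 10
F → A → B → E → C: 4 + 3 + 3 + 4 = 14
F → A → B → D → C: 4 + 3 + 8 + 5 = 20
Best route has total 10.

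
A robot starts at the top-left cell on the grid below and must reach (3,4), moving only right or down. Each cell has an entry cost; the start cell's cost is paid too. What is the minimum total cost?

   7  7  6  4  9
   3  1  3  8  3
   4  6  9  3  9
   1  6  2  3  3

Cheapest: r0c0 r1c0 r2c0 r3c0 r3c1 r3c2 r3c3 r3c4
  7 + 3 + 4 + 1 + 6 + 2 + 3 + 3 = 29

29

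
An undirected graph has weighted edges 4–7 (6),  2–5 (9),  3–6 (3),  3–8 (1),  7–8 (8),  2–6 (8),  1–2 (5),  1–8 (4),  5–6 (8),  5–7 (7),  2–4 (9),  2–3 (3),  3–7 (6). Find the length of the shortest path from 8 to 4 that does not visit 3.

Routes from 8 to 4 avoiding 3:
8-1-2-4: 4 + 5 + 9 = 18
8-7-4: 8 + 6 = 14
8-7-5-6-2-4: 8 + 7 + 8 + 8 + 9 = 40
8-1-2-5-7-4: 4 + 5 + 9 + 7 + 6 = 31
8-1-2-6-5-7-4: 4 + 5 + 8 + 8 + 7 + 6 = 38
8-7-5-2-4: 8 + 7 + 9 + 9 = 33
Best route has total 14.

14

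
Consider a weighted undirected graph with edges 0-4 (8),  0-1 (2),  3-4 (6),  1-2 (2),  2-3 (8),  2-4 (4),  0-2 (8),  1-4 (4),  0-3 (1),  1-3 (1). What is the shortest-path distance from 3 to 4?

5

A few of the 3→4 routes:
3-1-4: 1 + 4 = 5
3-0-1-4: 1 + 2 + 4 = 7
3-4: 6
The minimum is 5.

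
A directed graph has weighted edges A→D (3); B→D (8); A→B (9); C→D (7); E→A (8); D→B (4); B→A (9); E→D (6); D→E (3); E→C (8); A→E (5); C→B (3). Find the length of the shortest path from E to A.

Paths from E to A:
E-C-D-B-A: 8 + 7 + 4 + 9 = 28
E-A: 8
E-D-B-A: 6 + 4 + 9 = 19
E-C-B-A: 8 + 3 + 9 = 20
Best route has total 8.

8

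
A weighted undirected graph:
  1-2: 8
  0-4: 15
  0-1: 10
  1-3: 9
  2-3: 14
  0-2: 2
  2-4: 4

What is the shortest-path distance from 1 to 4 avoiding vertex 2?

25

Paths from 1 to 4 avoiding 2:
1 - 0 - 4: 10 + 15 = 25
Shortest: 25.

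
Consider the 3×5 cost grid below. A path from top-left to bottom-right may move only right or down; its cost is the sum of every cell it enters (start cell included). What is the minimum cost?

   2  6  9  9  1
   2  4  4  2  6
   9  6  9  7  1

Cheapest: [0,0] [1,0] [1,1] [1,2] [1,3] [1,4] [2,4]
  2 + 2 + 4 + 4 + 2 + 6 + 1 = 21
(Top row then right column would cost 34.)

21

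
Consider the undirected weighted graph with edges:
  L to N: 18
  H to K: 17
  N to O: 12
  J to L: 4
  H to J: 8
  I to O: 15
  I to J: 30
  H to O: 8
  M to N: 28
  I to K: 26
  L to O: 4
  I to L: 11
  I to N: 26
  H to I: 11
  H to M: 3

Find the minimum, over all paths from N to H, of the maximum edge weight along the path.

Some routes from N to H:
N -> O -> L -> I -> H: max(12, 4, 11, 11) = 12
N -> O -> L -> J -> H: max(12, 4, 4, 8) = 12
N -> O -> H: max(12, 8) = 12
The minimum achievable maximum is 12.

12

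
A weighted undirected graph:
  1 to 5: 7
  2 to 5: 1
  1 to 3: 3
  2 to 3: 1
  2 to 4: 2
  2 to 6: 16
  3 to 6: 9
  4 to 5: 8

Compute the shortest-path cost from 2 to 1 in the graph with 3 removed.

Paths from 2 to 1 avoiding 3:
2-4-5-1: 2 + 8 + 7 = 17
2-5-1: 1 + 7 = 8
Shortest: 8.

8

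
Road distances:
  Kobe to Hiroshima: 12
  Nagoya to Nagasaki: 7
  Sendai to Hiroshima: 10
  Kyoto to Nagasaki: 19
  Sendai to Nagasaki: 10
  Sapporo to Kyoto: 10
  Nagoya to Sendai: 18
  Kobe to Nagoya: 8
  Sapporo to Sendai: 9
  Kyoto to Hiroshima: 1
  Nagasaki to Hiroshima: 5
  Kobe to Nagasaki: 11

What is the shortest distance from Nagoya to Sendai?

17

Comparing a few candidate routes:
Nagoya→Sendai: 18
Nagoya→Nagasaki→Hiroshima→Sendai: 7 + 5 + 10 = 22
Nagoya→Nagasaki→Sendai: 7 + 10 = 17
Nagoya→Kobe→Nagasaki→Sendai: 8 + 11 + 10 = 29
Best route has total 17.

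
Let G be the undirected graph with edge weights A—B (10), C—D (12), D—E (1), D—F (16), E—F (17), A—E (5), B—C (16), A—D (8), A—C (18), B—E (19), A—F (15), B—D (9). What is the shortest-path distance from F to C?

Comparing a few candidate routes:
F → D → C: 16 + 12 = 28
F → E → D → C: 17 + 1 + 12 = 30
F → A → C: 15 + 18 = 33
The minimum is 28.

28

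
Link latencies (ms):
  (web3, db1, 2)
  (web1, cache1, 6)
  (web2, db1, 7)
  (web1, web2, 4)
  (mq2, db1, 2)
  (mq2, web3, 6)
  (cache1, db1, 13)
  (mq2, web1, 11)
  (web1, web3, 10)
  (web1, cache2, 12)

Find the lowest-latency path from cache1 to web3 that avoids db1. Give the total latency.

16

Paths from cache1 to web3 avoiding db1:
cache1 → web1 → mq2 → web3: 6 + 11 + 6 = 23
cache1 → web1 → web3: 6 + 10 = 16
The minimum is 16 ms.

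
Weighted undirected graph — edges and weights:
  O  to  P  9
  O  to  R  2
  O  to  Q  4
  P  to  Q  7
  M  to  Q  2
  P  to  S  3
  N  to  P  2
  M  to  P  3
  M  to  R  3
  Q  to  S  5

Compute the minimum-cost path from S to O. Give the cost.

Some routes from S to O:
S - P - O: 3 + 9 = 12
S - P - M - Q - O: 3 + 3 + 2 + 4 = 12
S - Q - M - R - O: 5 + 2 + 3 + 2 = 12
S - P - M - R - O: 3 + 3 + 3 + 2 = 11
S - Q - O: 5 + 4 = 9
The minimum is 9.

9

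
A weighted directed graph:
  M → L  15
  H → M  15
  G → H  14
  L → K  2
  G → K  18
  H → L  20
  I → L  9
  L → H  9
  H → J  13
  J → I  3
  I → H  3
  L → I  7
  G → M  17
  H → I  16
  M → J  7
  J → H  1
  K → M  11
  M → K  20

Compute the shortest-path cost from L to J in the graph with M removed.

Candidate routes:
L-I-H-J: 7 + 3 + 13 = 23
L-H-J: 9 + 13 = 22
Best route has total 22.

22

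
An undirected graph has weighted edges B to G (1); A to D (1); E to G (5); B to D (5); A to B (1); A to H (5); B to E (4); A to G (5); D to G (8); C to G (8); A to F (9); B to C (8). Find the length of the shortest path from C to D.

10

Some routes from C to D:
C→B→A→D: 8 + 1 + 1 = 10
C→G→B→A→D: 8 + 1 + 1 + 1 = 11
C→B→D: 8 + 5 = 13
The minimum is 10.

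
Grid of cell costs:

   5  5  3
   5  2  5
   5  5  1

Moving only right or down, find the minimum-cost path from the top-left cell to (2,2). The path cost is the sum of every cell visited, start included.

Cheapest: (0,0) -> (0,1) -> (1,1) -> (1,2) -> (2,2)
  5 + 5 + 2 + 5 + 1 = 18
(Top row then right column would cost 19.)

18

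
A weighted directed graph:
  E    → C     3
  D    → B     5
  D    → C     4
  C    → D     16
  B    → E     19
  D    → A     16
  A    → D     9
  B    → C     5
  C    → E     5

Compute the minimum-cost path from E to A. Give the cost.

35

Candidate routes:
E→C→D→A: 3 + 16 + 16 = 35
Shortest: 35.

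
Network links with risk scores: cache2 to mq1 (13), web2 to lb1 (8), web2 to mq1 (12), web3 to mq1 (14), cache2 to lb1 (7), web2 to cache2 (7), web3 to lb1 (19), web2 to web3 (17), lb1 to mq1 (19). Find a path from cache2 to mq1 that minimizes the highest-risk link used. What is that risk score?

12

Checking several routes:
cache2 → lb1 → web2 → mq1: max(7, 8, 12) = 12
cache2 → web2 → mq1: max(7, 12) = 12
cache2 → mq1: max(13) = 13
cache2 → web2 → lb1 → web3 → mq1: max(7, 8, 19, 14) = 19
cache2 → lb1 → web2 → web3 → mq1: max(7, 8, 17, 14) = 17
cache2 → web2 → web3 → mq1: max(7, 17, 14) = 17
Smallest bottleneck: 12.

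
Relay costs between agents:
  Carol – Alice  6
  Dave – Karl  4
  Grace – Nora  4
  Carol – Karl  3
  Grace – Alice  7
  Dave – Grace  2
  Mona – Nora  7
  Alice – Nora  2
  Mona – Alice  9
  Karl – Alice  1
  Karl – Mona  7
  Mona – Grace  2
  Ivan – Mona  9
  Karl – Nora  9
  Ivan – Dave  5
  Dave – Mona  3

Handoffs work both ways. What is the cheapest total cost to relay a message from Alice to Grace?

6

Comparing a few candidate routes:
Alice→Nora→Grace: 2 + 4 = 6
Alice→Grace: 7
Alice→Karl→Dave→Grace: 1 + 4 + 2 = 7
The minimum is 6.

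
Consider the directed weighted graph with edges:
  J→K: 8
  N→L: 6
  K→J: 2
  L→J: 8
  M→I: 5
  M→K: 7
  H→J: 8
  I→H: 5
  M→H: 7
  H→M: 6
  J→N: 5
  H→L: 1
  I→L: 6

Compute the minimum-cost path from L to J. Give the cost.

Routes from L to J:
L - J: 8
Shortest: 8.

8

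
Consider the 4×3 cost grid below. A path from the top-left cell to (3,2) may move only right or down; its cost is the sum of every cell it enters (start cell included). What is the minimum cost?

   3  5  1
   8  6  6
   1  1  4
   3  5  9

Take [0,0] → [1,0] → [2,0] → [2,1] → [2,2] → [3,2] for a total of 3 + 8 + 1 + 1 + 4 + 9 = 26.

26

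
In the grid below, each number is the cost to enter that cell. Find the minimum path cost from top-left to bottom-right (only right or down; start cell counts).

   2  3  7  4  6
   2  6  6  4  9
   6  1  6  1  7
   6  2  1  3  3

20

Cheapest: r0c0 -> r1c0 -> r1c1 -> r2c1 -> r3c1 -> r3c2 -> r3c3 -> r3c4
  2 + 2 + 6 + 1 + 2 + 1 + 3 + 3 = 20
For comparison, the top-then-right route costs 41.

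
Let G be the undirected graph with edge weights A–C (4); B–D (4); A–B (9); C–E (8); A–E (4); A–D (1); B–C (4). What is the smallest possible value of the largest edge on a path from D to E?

4

Comparing a few candidate routes:
D -> A -> C -> E: max(1, 4, 8) = 8
D -> B -> C -> A -> E: max(4, 4, 4, 4) = 4
D -> B -> C -> E: max(4, 4, 8) = 8
D -> A -> E: max(1, 4) = 4
The minimum achievable maximum is 4.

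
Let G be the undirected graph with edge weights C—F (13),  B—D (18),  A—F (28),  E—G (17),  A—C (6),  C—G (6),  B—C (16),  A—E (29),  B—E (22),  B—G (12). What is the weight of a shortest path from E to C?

Some routes from E to C:
E-A-C: 29 + 6 = 35
E-G-C: 17 + 6 = 23
E-B-G-C: 22 + 12 + 6 = 40
E-B-C: 22 + 16 = 38
Best route has total 23.

23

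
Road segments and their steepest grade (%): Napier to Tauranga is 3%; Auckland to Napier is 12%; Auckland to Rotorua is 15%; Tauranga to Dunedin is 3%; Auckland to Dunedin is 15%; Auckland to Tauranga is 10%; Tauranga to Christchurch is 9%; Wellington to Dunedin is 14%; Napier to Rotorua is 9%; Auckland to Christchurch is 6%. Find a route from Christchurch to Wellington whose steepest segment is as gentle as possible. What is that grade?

14

Checking several routes:
Christchurch -> Auckland -> Napier -> Tauranga -> Dunedin -> Wellington: max(6, 12, 3, 3, 14) = 14
Christchurch -> Tauranga -> Napier -> Auckland -> Dunedin -> Wellington: max(9, 3, 12, 15, 14) = 15
Christchurch -> Tauranga -> Dunedin -> Wellington: max(9, 3, 14) = 14
Christchurch -> Auckland -> Tauranga -> Dunedin -> Wellington: max(6, 10, 3, 14) = 14
Christchurch -> Auckland -> Rotorua -> Napier -> Tauranga -> Dunedin -> Wellington: max(6, 15, 9, 3, 3, 14) = 15
Christchurch -> Auckland -> Dunedin -> Wellington: max(6, 15, 14) = 15
Smallest bottleneck: 14%.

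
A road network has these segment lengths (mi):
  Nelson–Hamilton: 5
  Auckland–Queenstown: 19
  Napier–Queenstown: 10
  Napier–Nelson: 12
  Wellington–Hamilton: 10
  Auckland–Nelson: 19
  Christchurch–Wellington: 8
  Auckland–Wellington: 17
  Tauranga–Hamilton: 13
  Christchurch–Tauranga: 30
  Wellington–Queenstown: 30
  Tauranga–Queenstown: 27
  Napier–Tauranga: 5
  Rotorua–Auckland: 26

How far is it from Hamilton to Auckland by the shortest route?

Checking several routes:
Hamilton -> Wellington -> Auckland: 10 + 17 = 27
Hamilton -> Tauranga -> Napier -> Queenstown -> Auckland: 13 + 5 + 10 + 19 = 47
Hamilton -> Tauranga -> Napier -> Nelson -> Auckland: 13 + 5 + 12 + 19 = 49
Hamilton -> Nelson -> Napier -> Queenstown -> Auckland: 5 + 12 + 10 + 19 = 46
Hamilton -> Tauranga -> Queenstown -> Auckland: 13 + 27 + 19 = 59
Hamilton -> Nelson -> Auckland: 5 + 19 = 24
Shortest: 24 mi.

24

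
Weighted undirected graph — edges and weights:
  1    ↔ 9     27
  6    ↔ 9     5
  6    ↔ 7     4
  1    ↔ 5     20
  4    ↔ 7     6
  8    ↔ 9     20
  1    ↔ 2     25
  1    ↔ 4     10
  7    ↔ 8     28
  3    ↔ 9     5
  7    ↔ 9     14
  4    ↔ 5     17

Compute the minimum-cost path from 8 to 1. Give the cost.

44

Comparing a few candidate routes:
8 → 9 → 6 → 7 → 4 → 1: 20 + 5 + 4 + 6 + 10 = 45
8 → 9 → 1: 20 + 27 = 47
8 → 7 → 6 → 9 → 1: 28 + 4 + 5 + 27 = 64
8 → 9 → 7 → 4 → 1: 20 + 14 + 6 + 10 = 50
8 → 7 → 4 → 1: 28 + 6 + 10 = 44
Best route has total 44.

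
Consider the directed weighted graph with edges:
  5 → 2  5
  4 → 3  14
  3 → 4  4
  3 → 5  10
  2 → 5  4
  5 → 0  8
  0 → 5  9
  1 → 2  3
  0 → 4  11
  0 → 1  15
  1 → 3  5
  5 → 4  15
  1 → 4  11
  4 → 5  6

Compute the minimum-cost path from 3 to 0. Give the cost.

Candidate routes:
3 → 4 → 5 → 0: 4 + 6 + 8 = 18
3 → 5 → 0: 10 + 8 = 18
Shortest: 18.

18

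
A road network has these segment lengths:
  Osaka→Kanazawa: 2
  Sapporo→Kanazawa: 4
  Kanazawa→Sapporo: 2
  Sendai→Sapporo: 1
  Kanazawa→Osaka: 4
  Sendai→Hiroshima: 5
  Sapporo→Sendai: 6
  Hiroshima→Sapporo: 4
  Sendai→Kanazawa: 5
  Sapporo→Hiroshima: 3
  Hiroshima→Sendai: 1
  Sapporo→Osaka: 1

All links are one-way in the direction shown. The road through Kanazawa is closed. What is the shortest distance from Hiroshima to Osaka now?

Candidate routes:
Hiroshima-Sapporo-Osaka: 4 + 1 = 5
Hiroshima-Sendai-Sapporo-Osaka: 1 + 1 + 1 = 3
Shortest: 3.

3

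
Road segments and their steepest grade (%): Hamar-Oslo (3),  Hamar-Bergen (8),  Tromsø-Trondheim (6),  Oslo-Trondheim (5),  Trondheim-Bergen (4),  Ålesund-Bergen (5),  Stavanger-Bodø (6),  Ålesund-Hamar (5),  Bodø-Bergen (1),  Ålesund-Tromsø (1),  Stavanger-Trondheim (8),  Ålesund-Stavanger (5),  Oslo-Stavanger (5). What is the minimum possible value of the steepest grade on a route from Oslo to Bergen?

5

Comparing a few candidate routes:
Oslo -> Stavanger -> Ålesund -> Bergen: max(5, 5, 5) = 5
Oslo -> Trondheim -> Bergen: max(5, 4) = 5
Oslo -> Hamar -> Ålesund -> Bergen: max(3, 5, 5) = 5
Best route has worst link 5%.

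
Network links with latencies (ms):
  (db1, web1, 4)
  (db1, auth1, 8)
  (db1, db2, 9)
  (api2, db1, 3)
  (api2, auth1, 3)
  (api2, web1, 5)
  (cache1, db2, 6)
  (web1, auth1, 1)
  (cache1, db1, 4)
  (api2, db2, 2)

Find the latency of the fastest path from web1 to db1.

A few of the web1→db1 routes:
web1→auth1→api2→db2→db1: 1 + 3 + 2 + 9 = 15
web1→api2→db1: 5 + 3 = 8
web1→db1: 4
web1→auth1→db1: 1 + 8 = 9
web1→auth1→api2→db1: 1 + 3 + 3 = 7
The minimum is 4 ms.

4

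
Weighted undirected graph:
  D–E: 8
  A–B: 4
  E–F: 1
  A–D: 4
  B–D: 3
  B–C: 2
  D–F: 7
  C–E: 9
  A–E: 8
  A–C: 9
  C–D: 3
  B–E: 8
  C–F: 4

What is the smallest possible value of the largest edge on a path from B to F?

Comparing a few candidate routes:
B - D - F: max(3, 7) = 7
B - D - C - F: max(3, 3, 4) = 4
B - A - D - C - F: max(4, 4, 3, 4) = 4
B - C - F: max(2, 4) = 4
B - C - D - F: max(2, 3, 7) = 7
B - A - D - F: max(4, 4, 7) = 7
The minimum achievable maximum is 4.

4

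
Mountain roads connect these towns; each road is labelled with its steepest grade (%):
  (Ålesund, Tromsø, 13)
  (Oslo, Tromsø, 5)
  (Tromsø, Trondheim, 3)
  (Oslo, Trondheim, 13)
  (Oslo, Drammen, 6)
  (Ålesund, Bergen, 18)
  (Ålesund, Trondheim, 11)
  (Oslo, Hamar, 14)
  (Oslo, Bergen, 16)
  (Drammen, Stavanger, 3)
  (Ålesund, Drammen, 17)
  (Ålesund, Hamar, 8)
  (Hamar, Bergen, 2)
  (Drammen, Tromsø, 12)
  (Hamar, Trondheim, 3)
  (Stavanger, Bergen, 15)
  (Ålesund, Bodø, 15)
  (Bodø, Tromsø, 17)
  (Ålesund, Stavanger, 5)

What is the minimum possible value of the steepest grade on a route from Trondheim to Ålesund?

6

Comparing a few candidate routes:
Trondheim - Hamar - Ålesund: max(3, 8) = 8
Trondheim - Ålesund: max(11) = 11
Trondheim - Tromsø - Oslo - Drammen - Stavanger - Ålesund: max(3, 5, 6, 3, 5) = 6
Trondheim - Tromsø - Drammen - Stavanger - Ålesund: max(3, 12, 3, 5) = 12
Trondheim - Oslo - Drammen - Stavanger - Ålesund: max(13, 6, 3, 5) = 13
Best route has worst link 6%.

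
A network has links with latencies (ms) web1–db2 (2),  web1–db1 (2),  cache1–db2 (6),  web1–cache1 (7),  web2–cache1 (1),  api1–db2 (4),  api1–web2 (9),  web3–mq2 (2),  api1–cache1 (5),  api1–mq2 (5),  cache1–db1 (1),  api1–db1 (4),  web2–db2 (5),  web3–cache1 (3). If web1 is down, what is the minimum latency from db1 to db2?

Some routes from db1 to db2 avoiding web1:
db1 -> cache1 -> web2 -> db2: 1 + 1 + 5 = 7
db1 -> cache1 -> db2: 1 + 6 = 7
db1 -> api1 -> db2: 4 + 4 = 8
Shortest: 7 ms.

7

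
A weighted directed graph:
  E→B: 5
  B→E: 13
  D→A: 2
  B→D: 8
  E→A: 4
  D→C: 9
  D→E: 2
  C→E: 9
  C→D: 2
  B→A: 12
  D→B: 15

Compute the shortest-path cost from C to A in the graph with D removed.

13

Paths from C to A avoiding D:
C -> E -> A: 9 + 4 = 13
C -> E -> B -> A: 9 + 5 + 12 = 26
Best route has total 13.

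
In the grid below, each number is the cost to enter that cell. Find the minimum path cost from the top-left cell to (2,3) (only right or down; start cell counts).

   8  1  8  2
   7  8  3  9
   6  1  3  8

Cheapest: (0,0) (0,1) (1,1) (2,1) (2,2) (2,3)
  8 + 1 + 8 + 1 + 3 + 8 = 29
(Top row then right column would cost 36.)

29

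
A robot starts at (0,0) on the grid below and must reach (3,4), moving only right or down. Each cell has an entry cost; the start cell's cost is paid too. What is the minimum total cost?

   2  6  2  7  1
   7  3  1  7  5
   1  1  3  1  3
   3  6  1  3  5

Best path: [0,0] → [0,1] → [0,2] → [1,2] → [2,2] → [2,3] → [2,4] → [3,4]
Cost: 2 + 6 + 2 + 1 + 3 + 1 + 3 + 5 = 23
For comparison, the top-then-right route costs 31.

23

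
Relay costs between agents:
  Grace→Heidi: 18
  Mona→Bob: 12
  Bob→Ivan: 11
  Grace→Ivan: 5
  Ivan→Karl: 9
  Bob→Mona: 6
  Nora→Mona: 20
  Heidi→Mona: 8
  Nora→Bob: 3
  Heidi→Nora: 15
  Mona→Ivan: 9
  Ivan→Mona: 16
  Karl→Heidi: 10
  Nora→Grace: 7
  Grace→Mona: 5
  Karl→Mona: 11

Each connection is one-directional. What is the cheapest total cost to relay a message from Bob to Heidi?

30

Candidate routes:
Bob→Ivan→Karl→Heidi: 11 + 9 + 10 = 30
Bob→Mona→Ivan→Karl→Heidi: 6 + 9 + 9 + 10 = 34
Best route has total 30.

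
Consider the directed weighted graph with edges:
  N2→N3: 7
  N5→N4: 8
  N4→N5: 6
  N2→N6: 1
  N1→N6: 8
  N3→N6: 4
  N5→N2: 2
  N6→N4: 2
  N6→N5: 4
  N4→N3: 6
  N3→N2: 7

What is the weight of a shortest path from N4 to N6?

9

Routes from N4 to N6:
N4→N5→N2→N3→N6: 6 + 2 + 7 + 4 = 19
N4→N3→N6: 6 + 4 = 10
N4→N5→N2→N6: 6 + 2 + 1 = 9
N4→N3→N2→N6: 6 + 7 + 1 = 14
The minimum is 9.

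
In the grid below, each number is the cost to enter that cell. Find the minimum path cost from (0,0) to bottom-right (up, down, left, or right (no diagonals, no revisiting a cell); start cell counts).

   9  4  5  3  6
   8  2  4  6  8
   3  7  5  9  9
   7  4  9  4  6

43

One optimal route is (0,0) → (0,1) → (1,1) → (1,2) → (2,2) → (2,3) → (3,3) → (3,4).
Its cost is 9 + 4 + 2 + 4 + 5 + 9 + 4 + 6 = 43.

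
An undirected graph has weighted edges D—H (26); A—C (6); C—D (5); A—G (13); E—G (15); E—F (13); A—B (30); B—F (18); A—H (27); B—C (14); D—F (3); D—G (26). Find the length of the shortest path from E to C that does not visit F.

Paths from E to C avoiding F:
E→G→D→H→A→C: 15 + 26 + 26 + 27 + 6 = 100
E→G→D→H→A→B→C: 15 + 26 + 26 + 27 + 30 + 14 = 138
E→G→A→B→C: 15 + 13 + 30 + 14 = 72
E→G→A→H→D→C: 15 + 13 + 27 + 26 + 5 = 86
E→G→D→C: 15 + 26 + 5 = 46
E→G→A→C: 15 + 13 + 6 = 34
The minimum is 34.

34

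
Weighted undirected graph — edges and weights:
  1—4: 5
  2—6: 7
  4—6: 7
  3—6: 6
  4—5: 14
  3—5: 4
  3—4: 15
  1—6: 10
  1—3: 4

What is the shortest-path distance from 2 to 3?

A few of the 2→3 routes:
2 → 6 → 3: 7 + 6 = 13
2 → 6 → 1 → 3: 7 + 10 + 4 = 21
2 → 6 → 4 → 5 → 3: 7 + 7 + 14 + 4 = 32
2 → 6 → 4 → 3: 7 + 7 + 15 = 29
2 → 6 → 4 → 1 → 3: 7 + 7 + 5 + 4 = 23
Best route has total 13.

13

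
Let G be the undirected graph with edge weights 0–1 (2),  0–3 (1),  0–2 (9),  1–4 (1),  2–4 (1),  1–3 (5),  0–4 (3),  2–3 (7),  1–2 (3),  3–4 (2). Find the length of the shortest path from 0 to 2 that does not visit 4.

5

Candidate routes:
0 → 3 → 1 → 2: 1 + 5 + 3 = 9
0 → 2: 9
0 → 1 → 3 → 2: 2 + 5 + 7 = 14
0 → 3 → 2: 1 + 7 = 8
0 → 1 → 2: 2 + 3 = 5
The minimum is 5.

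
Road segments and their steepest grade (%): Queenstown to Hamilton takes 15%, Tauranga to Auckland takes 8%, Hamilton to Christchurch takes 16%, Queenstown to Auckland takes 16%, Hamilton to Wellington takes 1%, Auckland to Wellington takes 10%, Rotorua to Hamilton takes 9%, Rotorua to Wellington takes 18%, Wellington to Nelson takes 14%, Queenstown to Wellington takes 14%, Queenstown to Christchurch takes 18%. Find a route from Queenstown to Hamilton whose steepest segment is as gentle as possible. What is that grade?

Comparing a few candidate routes:
Queenstown → Hamilton: max(15) = 15
Queenstown → Auckland → Wellington → Hamilton: max(16, 10, 1) = 16
Queenstown → Wellington → Hamilton: max(14, 1) = 14
Best route has worst link 14%.

14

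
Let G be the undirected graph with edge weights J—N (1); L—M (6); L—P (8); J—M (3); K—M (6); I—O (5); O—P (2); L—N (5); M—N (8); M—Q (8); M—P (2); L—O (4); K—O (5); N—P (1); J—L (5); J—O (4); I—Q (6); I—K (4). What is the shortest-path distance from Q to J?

11

Comparing a few candidate routes:
Q-M-P-N-J: 8 + 2 + 1 + 1 = 12
Q-I-O-P-N-J: 6 + 5 + 2 + 1 + 1 = 15
Q-I-O-J: 6 + 5 + 4 = 15
Q-M-J: 8 + 3 = 11
The minimum is 11.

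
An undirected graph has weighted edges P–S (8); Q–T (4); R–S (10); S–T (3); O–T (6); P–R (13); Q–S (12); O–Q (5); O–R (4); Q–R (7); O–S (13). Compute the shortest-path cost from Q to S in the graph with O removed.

7

Candidate routes:
Q -> R -> P -> S: 7 + 13 + 8 = 28
Q -> R -> S: 7 + 10 = 17
Q -> T -> S: 4 + 3 = 7
Q -> S: 12
Shortest: 7.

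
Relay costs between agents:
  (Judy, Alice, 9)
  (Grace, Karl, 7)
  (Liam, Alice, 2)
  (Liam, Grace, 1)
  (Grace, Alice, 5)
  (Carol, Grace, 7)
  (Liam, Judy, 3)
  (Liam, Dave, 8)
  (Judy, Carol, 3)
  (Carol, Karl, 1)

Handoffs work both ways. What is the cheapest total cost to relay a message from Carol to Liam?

A few of the Carol→Liam routes:
Carol→Judy→Liam: 3 + 3 = 6
Carol→Judy→Alice→Liam: 3 + 9 + 2 = 14
Carol→Grace→Alice→Liam: 7 + 5 + 2 = 14
Carol→Karl→Grace→Liam: 1 + 7 + 1 = 9
Carol→Grace→Liam: 7 + 1 = 8
Shortest: 6.

6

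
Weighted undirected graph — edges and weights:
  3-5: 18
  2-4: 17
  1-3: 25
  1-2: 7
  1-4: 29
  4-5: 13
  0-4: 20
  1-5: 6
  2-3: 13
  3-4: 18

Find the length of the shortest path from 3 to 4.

Comparing a few candidate routes:
3-5-1-2-4: 18 + 6 + 7 + 17 = 48
3-4: 18
3-2-1-5-4: 13 + 7 + 6 + 13 = 39
3-2-4: 13 + 17 = 30
3-1-5-4: 25 + 6 + 13 = 44
3-5-4: 18 + 13 = 31
Shortest: 18.

18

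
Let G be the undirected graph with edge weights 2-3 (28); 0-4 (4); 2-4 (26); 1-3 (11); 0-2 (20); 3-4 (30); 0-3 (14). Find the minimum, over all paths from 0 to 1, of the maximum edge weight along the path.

Some routes from 0 to 1:
0 → 4 → 2 → 3 → 1: max(4, 26, 28, 11) = 28
0 → 3 → 1: max(14, 11) = 14
0 → 2 → 3 → 1: max(20, 28, 11) = 28
0 → 4 → 3 → 1: max(4, 30, 11) = 30
Smallest bottleneck: 14.

14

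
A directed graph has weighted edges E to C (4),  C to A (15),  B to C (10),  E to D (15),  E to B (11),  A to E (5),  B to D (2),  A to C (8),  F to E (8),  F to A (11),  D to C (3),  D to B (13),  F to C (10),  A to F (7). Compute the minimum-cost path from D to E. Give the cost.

Paths from D to E:
D→B→C→A→E: 13 + 10 + 15 + 5 = 43
D→C→A→E: 3 + 15 + 5 = 23
D→B→C→A→F→E: 13 + 10 + 15 + 7 + 8 = 53
D→C→A→F→E: 3 + 15 + 7 + 8 = 33
Best route has total 23.

23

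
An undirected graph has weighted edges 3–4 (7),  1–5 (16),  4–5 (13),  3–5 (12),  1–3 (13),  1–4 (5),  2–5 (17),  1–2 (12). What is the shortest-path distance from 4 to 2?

Some routes from 4 to 2:
4 -> 3 -> 5 -> 2: 7 + 12 + 17 = 36
4 -> 1 -> 2: 5 + 12 = 17
4 -> 5 -> 2: 13 + 17 = 30
4 -> 3 -> 1 -> 2: 7 + 13 + 12 = 32
The minimum is 17.

17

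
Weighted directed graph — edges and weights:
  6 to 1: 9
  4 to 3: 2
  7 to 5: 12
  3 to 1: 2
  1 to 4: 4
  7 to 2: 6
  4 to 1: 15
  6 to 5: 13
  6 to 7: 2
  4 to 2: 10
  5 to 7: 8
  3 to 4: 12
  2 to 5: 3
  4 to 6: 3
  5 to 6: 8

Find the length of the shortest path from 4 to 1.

4

Paths from 4 to 1:
4 → 2 → 5 → 6 → 1: 10 + 3 + 8 + 9 = 30
4 → 3 → 1: 2 + 2 = 4
4 → 6 → 1: 3 + 9 = 12
4 → 1: 15
The minimum is 4.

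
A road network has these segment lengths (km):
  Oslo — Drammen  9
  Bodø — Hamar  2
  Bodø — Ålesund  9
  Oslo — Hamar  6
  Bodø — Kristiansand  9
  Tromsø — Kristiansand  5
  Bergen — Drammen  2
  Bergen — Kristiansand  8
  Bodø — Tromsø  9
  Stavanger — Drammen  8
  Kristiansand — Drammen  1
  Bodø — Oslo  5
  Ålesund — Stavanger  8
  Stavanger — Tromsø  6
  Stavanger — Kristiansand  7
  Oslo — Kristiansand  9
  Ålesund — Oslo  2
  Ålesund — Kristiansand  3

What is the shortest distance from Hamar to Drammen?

12

A few of the Hamar→Drammen routes:
Hamar - Oslo - Drammen: 6 + 9 = 15
Hamar - Oslo - Ålesund - Kristiansand - Drammen: 6 + 2 + 3 + 1 = 12
Hamar - Bodø - Oslo - Ålesund - Kristiansand - Drammen: 2 + 5 + 2 + 3 + 1 = 13
Hamar - Bodø - Kristiansand - Drammen: 2 + 9 + 1 = 12
Best route has total 12 km.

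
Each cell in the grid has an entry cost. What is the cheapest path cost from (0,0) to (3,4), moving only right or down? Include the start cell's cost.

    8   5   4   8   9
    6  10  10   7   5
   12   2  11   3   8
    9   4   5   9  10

53

Path [0,0] [0,1] [0,2] [0,3] [1,3] [2,3] [2,4] [3,4]: 8 + 5 + 4 + 8 + 7 + 3 + 8 + 10 = 53.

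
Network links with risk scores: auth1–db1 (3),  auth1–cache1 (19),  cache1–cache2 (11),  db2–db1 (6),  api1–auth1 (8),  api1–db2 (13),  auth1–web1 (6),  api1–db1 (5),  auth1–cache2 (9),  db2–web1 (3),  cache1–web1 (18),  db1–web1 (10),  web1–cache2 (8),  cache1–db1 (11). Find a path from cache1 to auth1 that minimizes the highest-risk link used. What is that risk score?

11

Comparing a few candidate routes:
cache1 → db1 → api1 → auth1: max(11, 5, 8) = 11
cache1 → db1 → db2 → web1 → auth1: max(11, 6, 3, 6) = 11
cache1 → db1 → auth1: max(11, 3) = 11
The minimum achievable maximum is 11.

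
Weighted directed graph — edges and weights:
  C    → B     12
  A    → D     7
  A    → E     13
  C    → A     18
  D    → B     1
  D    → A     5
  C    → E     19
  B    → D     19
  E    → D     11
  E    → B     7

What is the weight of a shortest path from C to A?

18

Comparing a few candidate routes:
C→A: 18
C→E→D→A: 19 + 11 + 5 = 35
C→B→D→A: 12 + 19 + 5 = 36
Best route has total 18.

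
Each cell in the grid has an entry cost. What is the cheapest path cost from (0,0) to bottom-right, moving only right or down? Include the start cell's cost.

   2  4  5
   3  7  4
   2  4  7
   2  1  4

14

Best path: (0,0) → (1,0) → (2,0) → (3,0) → (3,1) → (3,2)
Cost: 2 + 3 + 2 + 2 + 1 + 4 = 14
(Top row then right column would cost 26.)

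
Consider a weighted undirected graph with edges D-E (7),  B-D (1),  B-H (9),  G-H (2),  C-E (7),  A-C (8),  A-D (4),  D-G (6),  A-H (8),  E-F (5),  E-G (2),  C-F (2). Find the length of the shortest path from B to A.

A few of the B→A routes:
B→H→A: 9 + 8 = 17
B→D→E→G→H→A: 1 + 7 + 2 + 2 + 8 = 20
B→D→G→H→A: 1 + 6 + 2 + 8 = 17
B→D→A: 1 + 4 = 5
Shortest: 5.

5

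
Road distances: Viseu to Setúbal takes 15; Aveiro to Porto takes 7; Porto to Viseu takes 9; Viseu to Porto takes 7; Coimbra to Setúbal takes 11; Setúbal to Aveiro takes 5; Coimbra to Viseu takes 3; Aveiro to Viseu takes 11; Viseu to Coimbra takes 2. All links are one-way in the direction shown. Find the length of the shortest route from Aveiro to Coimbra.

Paths from Aveiro to Coimbra:
Aveiro -> Viseu -> Coimbra: 11 + 2 = 13
Aveiro -> Porto -> Viseu -> Coimbra: 7 + 9 + 2 = 18
The minimum is 13.

13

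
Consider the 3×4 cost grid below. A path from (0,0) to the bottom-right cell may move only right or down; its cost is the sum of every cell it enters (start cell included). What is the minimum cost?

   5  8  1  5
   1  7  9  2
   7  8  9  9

30

One optimal route is r0c0 r0c1 r0c2 r0c3 r1c3 r2c3.
Its cost is 5 + 8 + 1 + 5 + 2 + 9 = 30.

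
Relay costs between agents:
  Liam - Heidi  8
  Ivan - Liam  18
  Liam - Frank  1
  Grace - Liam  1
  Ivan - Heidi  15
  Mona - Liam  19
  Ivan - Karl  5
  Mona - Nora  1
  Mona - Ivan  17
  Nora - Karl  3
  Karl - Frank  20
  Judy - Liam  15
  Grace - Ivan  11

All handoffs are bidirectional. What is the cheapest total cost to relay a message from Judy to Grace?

Some routes from Judy to Grace:
Judy -> Liam -> Ivan -> Grace: 15 + 18 + 11 = 44
Judy -> Liam -> Grace: 15 + 1 = 16
Judy -> Liam -> Heidi -> Ivan -> Grace: 15 + 8 + 15 + 11 = 49
Judy -> Liam -> Frank -> Karl -> Ivan -> Grace: 15 + 1 + 20 + 5 + 11 = 52
Judy -> Liam -> Mona -> Nora -> Karl -> Ivan -> Grace: 15 + 19 + 1 + 3 + 5 + 11 = 54
Shortest: 16.

16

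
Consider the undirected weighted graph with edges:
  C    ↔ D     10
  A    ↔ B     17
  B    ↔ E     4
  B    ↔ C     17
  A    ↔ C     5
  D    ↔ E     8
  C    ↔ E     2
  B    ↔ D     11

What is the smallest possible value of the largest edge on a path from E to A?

Some routes from E to A:
E -> C -> A: max(2, 5) = 5
E -> D -> C -> A: max(8, 10, 5) = 10
E -> B -> D -> C -> A: max(4, 11, 10, 5) = 11
The minimum achievable maximum is 5.

5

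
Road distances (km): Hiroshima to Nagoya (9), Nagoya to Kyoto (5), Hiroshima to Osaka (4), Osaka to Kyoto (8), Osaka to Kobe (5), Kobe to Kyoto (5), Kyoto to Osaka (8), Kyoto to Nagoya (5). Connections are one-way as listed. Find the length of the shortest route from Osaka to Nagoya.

13

Candidate routes:
Osaka -> Kyoto -> Nagoya: 8 + 5 = 13
Osaka -> Kobe -> Kyoto -> Nagoya: 5 + 5 + 5 = 15
Shortest: 13 km.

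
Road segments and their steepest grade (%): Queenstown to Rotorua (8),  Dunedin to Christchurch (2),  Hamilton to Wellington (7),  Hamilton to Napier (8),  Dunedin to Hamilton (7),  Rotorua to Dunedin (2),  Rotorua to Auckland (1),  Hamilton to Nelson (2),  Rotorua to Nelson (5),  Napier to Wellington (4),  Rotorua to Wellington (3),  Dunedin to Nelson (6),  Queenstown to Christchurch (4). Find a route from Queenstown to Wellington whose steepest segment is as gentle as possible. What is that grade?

Some routes from Queenstown to Wellington:
Queenstown -> Christchurch -> Dunedin -> Nelson -> Hamilton -> Wellington: max(4, 2, 6, 2, 7) = 7
Queenstown -> Christchurch -> Dunedin -> Hamilton -> Nelson -> Rotorua -> Wellington: max(4, 2, 7, 2, 5, 3) = 7
Queenstown -> Christchurch -> Dunedin -> Rotorua -> Wellington: max(4, 2, 2, 3) = 4
Queenstown -> Christchurch -> Dunedin -> Nelson -> Rotorua -> Wellington: max(4, 2, 6, 5, 3) = 6
Queenstown -> Christchurch -> Dunedin -> Hamilton -> Wellington: max(4, 2, 7, 7) = 7
Best route has worst link 4%.

4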